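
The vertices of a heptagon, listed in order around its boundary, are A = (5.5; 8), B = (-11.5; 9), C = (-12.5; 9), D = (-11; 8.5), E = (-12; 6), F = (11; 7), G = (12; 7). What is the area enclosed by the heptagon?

39.875

Apply the shoelace formula: 2A = Σ (x_i·y_{i+1} − x_{i+1}·y_i), indices taken mod 7.
A→B: (5.5)(9) − (-11.5)(8) = 141.5
B→C: (-11.5)(9) − (-12.5)(9) = 9
C→D: (-12.5)(8.5) − (-11)(9) = -7.25
D→E: (-11)(6) − (-12)(8.5) = 36
E→F: (-12)(7) − (11)(6) = -150
F→G: (11)(7) − (12)(7) = -7
G→A: (12)(8) − (5.5)(7) = 57.5
Σ = 79.75
Area = |Σ|/2 = 39.875.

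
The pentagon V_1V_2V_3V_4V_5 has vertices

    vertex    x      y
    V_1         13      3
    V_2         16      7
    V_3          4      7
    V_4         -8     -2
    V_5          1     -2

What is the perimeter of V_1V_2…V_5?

|V_1V_2| = √((3)² + (4)²) = √25 = 5
|V_2V_3| = √((-12)² + (0)²) = √144 = 12
|V_3V_4| = √((-12)² + (-9)²) = √225 = 15
|V_4V_5| = √((9)² + (0)²) = √81 = 9
|V_5V_1| = √((12)² + (5)²) = √169 = 13
Perimeter = 5 + 12 + 15 + 9 + 13 = 54.

54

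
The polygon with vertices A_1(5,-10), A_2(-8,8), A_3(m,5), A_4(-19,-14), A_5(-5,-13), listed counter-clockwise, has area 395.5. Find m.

The doubled signed area Σ (x_i y_{i+1} − x_{i+1} y_i) is linear in m.
With m=0 it equals 307; the coefficient of m is -22 (from the two edges through A_3).
So -22·m + 307 = 2·395.5 = 791 ⇒ m = -22.

-22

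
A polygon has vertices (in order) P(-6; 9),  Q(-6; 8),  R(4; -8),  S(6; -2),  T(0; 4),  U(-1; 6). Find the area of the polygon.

Σ = (6) + (16) + (40) + (24) + (4) + (27) = 117
Area = |Σ|/2 = 58.5.

58.5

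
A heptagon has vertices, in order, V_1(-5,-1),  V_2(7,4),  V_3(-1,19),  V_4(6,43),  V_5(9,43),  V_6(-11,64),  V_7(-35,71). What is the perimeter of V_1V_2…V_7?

190

|V_1V_2| = √((12)² + (5)²) = √169 = 13
|V_2V_3| = √((-8)² + (15)²) = √289 = 17
|V_3V_4| = √((7)² + (24)²) = √625 = 25
|V_4V_5| = √((3)² + (0)²) = √9 = 3
|V_5V_6| = √((-20)² + (21)²) = √841 = 29
|V_6V_7| = √((-24)² + (7)²) = √625 = 25
|V_7V_1| = √((30)² + (-72)²) = √6084 = 78
Perimeter = 13 + 17 + 25 + 3 + 29 + 25 + 78 = 190.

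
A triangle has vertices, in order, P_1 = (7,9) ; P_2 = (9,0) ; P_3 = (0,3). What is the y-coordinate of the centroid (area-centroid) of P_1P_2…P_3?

4

Apply the shoelace formula. First the cross-terms c_i = x_i·y_{i+1} − x_{i+1}·y_i:
  -81, 27, -21  ⇒  2A = -75, A = -37.5.
Then Σ (y_i + y_{i+1})·c_i = -900, so ȳ = -900 / (6·(-37.5)) = 4.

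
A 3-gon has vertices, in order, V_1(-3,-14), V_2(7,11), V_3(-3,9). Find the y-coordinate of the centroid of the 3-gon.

2

Apply the surveyor's formula. First the cross-terms c_i = x_i·y_{i+1} − x_{i+1}·y_i:
  65, 96, 69  ⇒  2A = 230, A = 115.
Then Σ (y_i + y_{i+1})·c_i = 1380, so ȳ = 1380 / (6·115) = 2.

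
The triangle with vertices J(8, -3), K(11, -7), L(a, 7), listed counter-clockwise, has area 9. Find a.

Write out the shoelace sum; only the two edges meeting at L involve a:
2·Area = [(11·7 − a·(-7)) + (a·(-3) − 8·7)] + -23
       = 4·a + -2 = 18
⇒ a = 5.

5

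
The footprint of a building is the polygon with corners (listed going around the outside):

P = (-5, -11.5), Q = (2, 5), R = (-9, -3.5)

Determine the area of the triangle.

61

Σ = (-2) + (38) + (86) = 122
Area = |Σ|/2 = 61.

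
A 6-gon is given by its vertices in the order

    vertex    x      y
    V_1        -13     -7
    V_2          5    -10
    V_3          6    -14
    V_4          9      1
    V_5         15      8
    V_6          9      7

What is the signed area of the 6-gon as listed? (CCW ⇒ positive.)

Apply the surveyor's formula: 2A = Σ (x_i·y_{i+1} − x_{i+1}·y_i), indices taken mod 6.
Σ = (165) + (-10) + (132) + (57) + (33) + (28) = 405
Signed area = Σ/2 = 202.5 (positive ⇒ counter-clockwise traversal).

202.5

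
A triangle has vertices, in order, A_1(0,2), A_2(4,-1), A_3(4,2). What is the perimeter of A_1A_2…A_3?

|A_1A_2| = √((4)² + (-3)²) = √25 = 5
|A_2A_3| = √((0)² + (3)²) = √9 = 3
|A_3A_1| = √((-4)² + (0)²) = √16 = 4
Perimeter = 5 + 3 + 4 = 12.

12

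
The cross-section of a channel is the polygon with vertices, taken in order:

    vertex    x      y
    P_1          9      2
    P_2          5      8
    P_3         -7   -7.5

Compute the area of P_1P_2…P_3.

67

Σ = (62) + (18.5) + (53.5) = 134
Area = |Σ|/2 = 67.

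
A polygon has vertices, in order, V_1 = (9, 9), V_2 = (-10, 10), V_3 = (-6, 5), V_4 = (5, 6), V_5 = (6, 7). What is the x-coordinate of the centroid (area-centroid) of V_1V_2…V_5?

-25/21

Apply the surveyor's formula. First the cross-terms c_i = x_i·y_{i+1} − x_{i+1}·y_i:
  180, 10, -61, -1, -9  ⇒  2A = 119, A = 59.5.
Then Σ (x_i + x_{i+1})·c_i = -425, so x̄ = -425 / (6·59.5) = -25/21.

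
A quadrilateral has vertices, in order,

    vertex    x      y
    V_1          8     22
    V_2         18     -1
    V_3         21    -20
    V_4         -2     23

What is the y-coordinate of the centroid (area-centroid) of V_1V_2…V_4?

6.5

Apply the surveyor's formula. First the cross-terms c_i = x_i·y_{i+1} − x_{i+1}·y_i:
  -404, -339, 443, -228  ⇒  2A = -528, A = -264.
Then Σ (y_i + y_{i+1})·c_i = -10296, so ȳ = -10296 / (6·(-264)) = 6.5.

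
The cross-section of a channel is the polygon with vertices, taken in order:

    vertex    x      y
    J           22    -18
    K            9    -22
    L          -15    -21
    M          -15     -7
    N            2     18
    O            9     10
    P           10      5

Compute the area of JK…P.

897

J→K: (22)(-22) − (9)(-18) = -322
K→L: (9)(-21) − (-15)(-22) = -519
L→M: (-15)(-7) − (-15)(-21) = -210
M→N: (-15)(18) − (2)(-7) = -256
N→O: (2)(10) − (9)(18) = -142
O→P: (9)(5) − (10)(10) = -55
P→J: (10)(-18) − (22)(5) = -290
Σ = -1794
Area = |Σ|/2 = 897.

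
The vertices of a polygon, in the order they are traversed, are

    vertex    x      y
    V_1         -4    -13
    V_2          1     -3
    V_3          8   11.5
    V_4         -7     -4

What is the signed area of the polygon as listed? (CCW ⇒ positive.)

Apply the shoelace formula: 2A = Σ (x_i·y_{i+1} − x_{i+1}·y_i), indices taken mod 4.
V_1→V_2: (-4)(-3) − (1)(-13) = 25
V_2→V_3: (1)(11.5) − (8)(-3) = 35.5
V_3→V_4: (8)(-4) − (-7)(11.5) = 48.5
V_4→V_1: (-7)(-13) − (-4)(-4) = 75
Σ = 184
Signed area = Σ/2 = 92 (positive ⇒ counter-clockwise traversal).

92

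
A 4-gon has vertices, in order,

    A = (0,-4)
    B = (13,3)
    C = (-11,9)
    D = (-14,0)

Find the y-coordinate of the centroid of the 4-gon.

443/192

Apply the shoelace (surveyor's) formula. First the cross-terms c_i = x_i·y_{i+1} − x_{i+1}·y_i:
  52, 150, 126, 56  ⇒  2A = 384, A = 192.
Then Σ (y_i + y_{i+1})·c_i = 2658, so ȳ = 2658 / (6·192) = 443/192.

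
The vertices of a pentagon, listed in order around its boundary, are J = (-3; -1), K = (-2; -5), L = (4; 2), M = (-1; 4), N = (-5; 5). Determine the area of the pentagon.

Σ = (13) + (16) + (18) + (15) + (20) = 82
Area = |Σ|/2 = 41.

41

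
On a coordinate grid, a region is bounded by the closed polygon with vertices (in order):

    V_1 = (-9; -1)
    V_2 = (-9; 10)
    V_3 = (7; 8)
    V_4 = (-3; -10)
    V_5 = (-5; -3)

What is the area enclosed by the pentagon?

Σ = (-99) + (-142) + (-46) + (-41) + (-22) = -350
Area = |Σ|/2 = 175.

175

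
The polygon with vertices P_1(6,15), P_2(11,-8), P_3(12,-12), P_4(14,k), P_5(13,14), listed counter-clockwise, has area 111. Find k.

4

Write out the shoelace sum; only the two edges meeting at P_4 involve k:
2·Area = [(12·k − 14·(-12)) + (14·14 − 13·k)] + -138
       = -1·k + 226 = 222
⇒ k = 4.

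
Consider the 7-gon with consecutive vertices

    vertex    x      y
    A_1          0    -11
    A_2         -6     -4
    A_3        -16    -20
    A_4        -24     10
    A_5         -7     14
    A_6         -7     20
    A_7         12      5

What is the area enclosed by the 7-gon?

Apply the surveyor's formula: 2A = Σ (x_i·y_{i+1} − x_{i+1}·y_i), indices taken mod 7.
Σ = (-66) + (56) + (-640) + (-266) + (-42) + (-275) + (-132) = -1365
Area = |Σ|/2 = 682.5.

682.5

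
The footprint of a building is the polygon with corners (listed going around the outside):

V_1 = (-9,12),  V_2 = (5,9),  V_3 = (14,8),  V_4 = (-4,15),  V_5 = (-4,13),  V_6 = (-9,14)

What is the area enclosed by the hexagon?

Apply the shoelace formula: 2A = Σ (x_i·y_{i+1} − x_{i+1}·y_i), indices taken mod 6.
Σ = (-141) + (-86) + (242) + (8) + (61) + (18) = 102
Area = |Σ|/2 = 51.

51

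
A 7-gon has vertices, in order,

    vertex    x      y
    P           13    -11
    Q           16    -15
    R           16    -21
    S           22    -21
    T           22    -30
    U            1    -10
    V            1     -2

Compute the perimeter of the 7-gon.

|PQ| = √((3)² + (-4)²) = √25 = 5
|QR| = √((0)² + (-6)²) = √36 = 6
|RS| = √((6)² + (0)²) = √36 = 6
|ST| = √((0)² + (-9)²) = √81 = 9
|TU| = √((-21)² + (20)²) = √841 = 29
|UV| = √((0)² + (8)²) = √64 = 8
|VP| = √((12)² + (-9)²) = √225 = 15
Perimeter = 5 + 6 + 6 + 9 + 29 + 8 + 15 = 78.

78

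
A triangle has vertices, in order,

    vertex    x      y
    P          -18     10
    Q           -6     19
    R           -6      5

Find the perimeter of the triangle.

|PQ| = √((12)² + (9)²) = √225 = 15
|QR| = √((0)² + (-14)²) = √196 = 14
|RP| = √((-12)² + (5)²) = √169 = 13
Perimeter = 15 + 14 + 13 = 42.

42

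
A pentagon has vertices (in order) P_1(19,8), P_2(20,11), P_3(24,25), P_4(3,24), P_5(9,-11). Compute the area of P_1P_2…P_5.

409

Apply the surveyor's formula: 2A = Σ (x_i·y_{i+1} − x_{i+1}·y_i), indices taken mod 5.
Σ = (49) + (236) + (501) + (-249) + (281) = 818
Area = |Σ|/2 = 409.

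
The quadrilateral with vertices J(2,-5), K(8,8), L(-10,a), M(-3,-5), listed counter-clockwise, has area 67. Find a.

The doubled signed area Σ (x_i y_{i+1} − x_{i+1} y_i) is linear in a.
With a=0 it equals 211; the coefficient of a is 11 (from the two edges through L).
So 11·a + 211 = 2·67 = 134 ⇒ a = -7.

-7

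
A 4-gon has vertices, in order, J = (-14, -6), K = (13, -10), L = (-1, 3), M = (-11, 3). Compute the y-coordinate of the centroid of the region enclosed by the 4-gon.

Apply Gauss's area formula. First the cross-terms c_i = x_i·y_{i+1} − x_{i+1}·y_i:
  218, 29, 30, 108  ⇒  2A = 385, A = 192.5.
Then Σ (y_i + y_{i+1})·c_i = -3835, so ȳ = -3835 / (6·192.5) = -767/231.

-767/231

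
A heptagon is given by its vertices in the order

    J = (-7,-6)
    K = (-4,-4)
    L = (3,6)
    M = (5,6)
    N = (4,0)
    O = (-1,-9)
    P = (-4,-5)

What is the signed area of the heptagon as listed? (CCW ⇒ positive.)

-61

Apply the shoelace (surveyor's) formula: 2A = Σ (x_i·y_{i+1} − x_{i+1}·y_i), indices taken mod 7.
Cross-terms: 4, -12, -12, -24, -36, -31, -11  ⇒  Σ = -122
Signed area = Σ/2 = -61 (negative ⇒ clockwise traversal).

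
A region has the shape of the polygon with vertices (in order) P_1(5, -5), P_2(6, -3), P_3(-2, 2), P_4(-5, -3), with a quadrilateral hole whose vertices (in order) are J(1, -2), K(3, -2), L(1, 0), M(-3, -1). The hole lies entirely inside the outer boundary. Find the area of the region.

Outer boundary:
P_1→P_2: (5)(-3) − (6)(-5) = 15
P_2→P_3: (6)(2) − (-2)(-3) = 6
P_3→P_4: (-2)(-3) − (-5)(2) = 16
P_4→P_1: (-5)(-5) − (5)(-3) = 40
Σ = 77
Area = |Σ|/2 = 38.5.
Hole:
Σ = (4) + (2) + (-1) + (7) = 12
Area = |Σ|/2 = 6.
Net area = 38.5 − 6 = 32.5.

32.5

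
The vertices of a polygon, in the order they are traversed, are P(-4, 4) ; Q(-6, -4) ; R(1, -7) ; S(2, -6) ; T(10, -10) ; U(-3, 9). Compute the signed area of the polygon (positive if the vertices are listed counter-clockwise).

109

Apply Gauss's area formula: 2A = Σ (x_i·y_{i+1} − x_{i+1}·y_i), indices taken mod 6.
Σ = (40) + (46) + (8) + (40) + (60) + (24) = 218
Signed area = Σ/2 = 109 (positive ⇒ counter-clockwise traversal).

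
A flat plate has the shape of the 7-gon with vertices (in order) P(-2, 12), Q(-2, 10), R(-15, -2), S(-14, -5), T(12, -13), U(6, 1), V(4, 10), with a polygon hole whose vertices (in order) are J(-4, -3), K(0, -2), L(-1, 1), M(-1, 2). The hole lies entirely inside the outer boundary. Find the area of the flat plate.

322.5

Outer boundary:
Apply the surveyor's formula: 2A = Σ (x_i·y_{i+1} − x_{i+1}·y_i), indices taken mod 7.
Σ = (4) + (154) + (47) + (242) + (90) + (56) + (68) = 661
Area = |Σ|/2 = 330.5.
Hole:
Σ = (8) + (-2) + (-1) + (11) = 16
Area = |Σ|/2 = 8.
Net area = 330.5 − 8 = 322.5.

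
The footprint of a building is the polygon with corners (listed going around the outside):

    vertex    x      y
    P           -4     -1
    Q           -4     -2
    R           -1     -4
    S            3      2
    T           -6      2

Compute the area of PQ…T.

30

Apply the shoelace (surveyor's) formula: 2A = Σ (x_i·y_{i+1} − x_{i+1}·y_i), indices taken mod 5.
Σ = (4) + (14) + (10) + (18) + (14) = 60
Area = |Σ|/2 = 30.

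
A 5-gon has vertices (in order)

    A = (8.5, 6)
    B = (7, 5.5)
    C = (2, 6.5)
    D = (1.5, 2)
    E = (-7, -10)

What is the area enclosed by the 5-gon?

Apply the shoelace (surveyor's) formula: 2A = Σ (x_i·y_{i+1} − x_{i+1}·y_i), indices taken mod 5.
Σ = (4.75) + (34.5) + (-5.75) + (-1) + (43) = 75.5
Area = |Σ|/2 = 37.75.

37.75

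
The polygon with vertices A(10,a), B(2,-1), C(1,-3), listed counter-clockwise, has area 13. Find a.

Write out the shoelace sum; only the two edges meeting at A involve a:
2·Area = [(1·a − 10·(-3)) + (10·(-1) − 2·a)] + -5
       = -1·a + 15 = 26
⇒ a = -11.

-11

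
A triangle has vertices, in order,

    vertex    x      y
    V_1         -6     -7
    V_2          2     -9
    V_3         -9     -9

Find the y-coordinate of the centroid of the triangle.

Apply the shoelace formula. First the cross-terms c_i = x_i·y_{i+1} − x_{i+1}·y_i:
  68, -99, 9  ⇒  2A = -22, A = -11.
Then Σ (y_i + y_{i+1})·c_i = 550, so ȳ = 550 / (6·(-11)) = -25/3.

-25/3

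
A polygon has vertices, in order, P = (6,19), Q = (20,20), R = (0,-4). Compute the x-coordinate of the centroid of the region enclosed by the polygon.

26/3

Apply the shoelace formula. First the cross-terms c_i = x_i·y_{i+1} − x_{i+1}·y_i:
  -260, -80, 24  ⇒  2A = -316, A = -158.
Then Σ (x_i + x_{i+1})·c_i = -8216, so x̄ = -8216 / (6·(-158)) = 26/3.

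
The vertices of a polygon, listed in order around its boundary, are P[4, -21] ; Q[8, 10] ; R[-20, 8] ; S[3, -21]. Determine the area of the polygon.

444.5

Cross-terms: 208, 264, 396, 21  ⇒  Σ = 889
Area = |Σ|/2 = 444.5.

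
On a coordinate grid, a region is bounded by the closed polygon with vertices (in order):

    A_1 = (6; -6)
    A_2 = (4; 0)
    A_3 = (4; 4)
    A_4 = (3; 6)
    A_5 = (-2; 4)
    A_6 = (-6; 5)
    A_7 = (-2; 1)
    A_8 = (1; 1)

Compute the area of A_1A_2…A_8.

Apply Gauss's area formula: 2A = Σ (x_i·y_{i+1} − x_{i+1}·y_i), indices taken mod 8.
Σ = (24) + (16) + (12) + (24) + (14) + (4) + (-3) + (-12) = 79
Area = |Σ|/2 = 39.5.

39.5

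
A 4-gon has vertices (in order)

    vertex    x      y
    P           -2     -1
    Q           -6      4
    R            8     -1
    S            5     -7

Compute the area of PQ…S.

55

Apply the surveyor's formula: 2A = Σ (x_i·y_{i+1} − x_{i+1}·y_i), indices taken mod 4.
Σ = (-14) + (-26) + (-51) + (-19) = -110
Area = |Σ|/2 = 55.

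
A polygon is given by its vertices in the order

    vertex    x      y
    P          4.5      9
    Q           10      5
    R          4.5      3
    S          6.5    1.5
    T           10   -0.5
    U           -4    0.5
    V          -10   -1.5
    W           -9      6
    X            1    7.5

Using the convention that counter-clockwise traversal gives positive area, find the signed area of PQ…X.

Apply the shoelace formula: 2A = Σ (x_i·y_{i+1} − x_{i+1}·y_i), indices taken mod 9.
Σ = (-67.5) + (7.5) + (-12.75) + (-18.25) + (3) + (11) + (-73.5) + (-73.5) + (-24.75) = -248.75
Signed area = Σ/2 = -124.375 (negative ⇒ clockwise traversal).

-124.375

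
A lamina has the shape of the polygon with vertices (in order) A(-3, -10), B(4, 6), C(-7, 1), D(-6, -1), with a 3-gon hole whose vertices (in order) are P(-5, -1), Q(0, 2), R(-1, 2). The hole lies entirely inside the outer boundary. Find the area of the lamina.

67.5

Outer boundary:
Apply the shoelace (surveyor's) formula: 2A = Σ (x_i·y_{i+1} − x_{i+1}·y_i), indices taken mod 4.
Σ = (22) + (46) + (13) + (57) = 138
Area = |Σ|/2 = 69.
Hole:
Apply the shoelace (surveyor's) formula: 2A = Σ (x_i·y_{i+1} − x_{i+1}·y_i), indices taken mod 3.
Σ = (-10) + (2) + (11) = 3
Area = |Σ|/2 = 1.5.
Net area = 69 − 1.5 = 67.5.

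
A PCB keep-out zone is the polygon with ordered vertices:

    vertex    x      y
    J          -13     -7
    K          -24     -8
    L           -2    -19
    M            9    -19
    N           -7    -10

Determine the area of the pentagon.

Apply the shoelace formula: 2A = Σ (x_i·y_{i+1} − x_{i+1}·y_i), indices taken mod 5.
Cross-terms: -64, 440, 209, -223, -81  ⇒  Σ = 281
Area = |Σ|/2 = 140.5.

140.5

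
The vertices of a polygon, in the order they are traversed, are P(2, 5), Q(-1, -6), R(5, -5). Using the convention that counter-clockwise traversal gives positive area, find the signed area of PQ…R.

31.5

Σ = (-7) + (35) + (35) = 63
Signed area = Σ/2 = 31.5 (positive ⇒ counter-clockwise traversal).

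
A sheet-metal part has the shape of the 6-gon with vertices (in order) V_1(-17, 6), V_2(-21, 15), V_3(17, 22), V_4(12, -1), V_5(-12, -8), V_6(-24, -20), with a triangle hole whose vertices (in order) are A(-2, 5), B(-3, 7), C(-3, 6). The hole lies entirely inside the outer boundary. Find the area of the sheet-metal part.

Outer boundary:
Apply the surveyor's formula: 2A = Σ (x_i·y_{i+1} − x_{i+1}·y_i), indices taken mod 6.
V_1→V_2: (-17)(15) − (-21)(6) = -129
V_2→V_3: (-21)(22) − (17)(15) = -717
V_3→V_4: (17)(-1) − (12)(22) = -281
V_4→V_5: (12)(-8) − (-12)(-1) = -108
V_5→V_6: (-12)(-20) − (-24)(-8) = 48
V_6→V_1: (-24)(6) − (-17)(-20) = -484
Σ = -1671
Area = |Σ|/2 = 835.5.
Hole:
Σ = (1) + (3) + (-3) = 1
Area = |Σ|/2 = 0.5.
Net area = 835.5 − 0.5 = 835.

835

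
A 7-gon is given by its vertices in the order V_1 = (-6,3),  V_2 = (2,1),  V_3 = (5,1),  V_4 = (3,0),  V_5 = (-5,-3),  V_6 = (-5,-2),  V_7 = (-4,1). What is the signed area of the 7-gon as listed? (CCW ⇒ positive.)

Apply the shoelace formula: 2A = Σ (x_i·y_{i+1} − x_{i+1}·y_i), indices taken mod 7.
V_1→V_2: (-6)(1) − (2)(3) = -12
V_2→V_3: (2)(1) − (5)(1) = -3
V_3→V_4: (5)(0) − (3)(1) = -3
V_4→V_5: (3)(-3) − (-5)(0) = -9
V_5→V_6: (-5)(-2) − (-5)(-3) = -5
V_6→V_7: (-5)(1) − (-4)(-2) = -13
V_7→V_1: (-4)(3) − (-6)(1) = -6
Σ = -51
Signed area = Σ/2 = -25.5 (negative ⇒ clockwise traversal).

-25.5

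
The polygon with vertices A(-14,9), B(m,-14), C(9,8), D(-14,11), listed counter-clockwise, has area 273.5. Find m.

14

The doubled signed area Σ (x_i y_{i+1} − x_{i+1} y_i) is linear in m.
With m=0 it equals 561; the coefficient of m is -1 (from the two edges through B).
So -1·m + 561 = 2·273.5 = 547 ⇒ m = 14.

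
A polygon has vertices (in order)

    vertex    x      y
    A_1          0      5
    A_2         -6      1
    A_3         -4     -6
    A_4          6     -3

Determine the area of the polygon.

74

Apply the shoelace (surveyor's) formula: 2A = Σ (x_i·y_{i+1} − x_{i+1}·y_i), indices taken mod 4.
Σ = (30) + (40) + (48) + (30) = 148
Area = |Σ|/2 = 74.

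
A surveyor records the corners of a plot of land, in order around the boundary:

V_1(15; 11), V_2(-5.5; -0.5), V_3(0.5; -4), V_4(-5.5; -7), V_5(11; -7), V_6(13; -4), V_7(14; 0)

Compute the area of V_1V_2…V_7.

V_1→V_2: (15)(-0.5) − (-5.5)(11) = 53
V_2→V_3: (-5.5)(-4) − (0.5)(-0.5) = 22.25
V_3→V_4: (0.5)(-7) − (-5.5)(-4) = -25.5
V_4→V_5: (-5.5)(-7) − (11)(-7) = 115.5
V_5→V_6: (11)(-4) − (13)(-7) = 47
V_6→V_7: (13)(0) − (14)(-4) = 56
V_7→V_1: (14)(11) − (15)(0) = 154
Σ = 422.25
Area = |Σ|/2 = 211.125.

211.125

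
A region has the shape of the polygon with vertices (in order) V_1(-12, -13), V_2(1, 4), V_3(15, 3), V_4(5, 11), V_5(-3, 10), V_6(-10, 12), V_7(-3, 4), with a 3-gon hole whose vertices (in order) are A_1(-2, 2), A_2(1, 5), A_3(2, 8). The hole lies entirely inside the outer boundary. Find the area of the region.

141

Outer boundary:
V_1→V_2: (-12)(4) − (1)(-13) = -35
V_2→V_3: (1)(3) − (15)(4) = -57
V_3→V_4: (15)(11) − (5)(3) = 150
V_4→V_5: (5)(10) − (-3)(11) = 83
V_5→V_6: (-3)(12) − (-10)(10) = 64
V_6→V_7: (-10)(4) − (-3)(12) = -4
V_7→V_1: (-3)(-13) − (-12)(4) = 87
Σ = 288
Area = |Σ|/2 = 144.
Hole:
Apply Gauss's area formula: 2A = Σ (x_i·y_{i+1} − x_{i+1}·y_i), indices taken mod 3.
Σ = (-12) + (-2) + (20) = 6
Area = |Σ|/2 = 3.
Net area = 144 − 3 = 141.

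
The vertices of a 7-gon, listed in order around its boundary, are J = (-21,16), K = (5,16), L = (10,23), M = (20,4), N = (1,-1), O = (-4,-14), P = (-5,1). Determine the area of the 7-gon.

528

Apply Gauss's area formula: 2A = Σ (x_i·y_{i+1} − x_{i+1}·y_i), indices taken mod 7.
J→K: (-21)(16) − (5)(16) = -416
K→L: (5)(23) − (10)(16) = -45
L→M: (10)(4) − (20)(23) = -420
M→N: (20)(-1) − (1)(4) = -24
N→O: (1)(-14) − (-4)(-1) = -18
O→P: (-4)(1) − (-5)(-14) = -74
P→J: (-5)(16) − (-21)(1) = -59
Σ = -1056
Area = |Σ|/2 = 528.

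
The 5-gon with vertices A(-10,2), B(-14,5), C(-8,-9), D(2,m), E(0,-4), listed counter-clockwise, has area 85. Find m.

The doubled signed area Σ (x_i y_{i+1} − x_{i+1} y_i) is linear in m.
With m=0 it equals 114; the coefficient of m is -8 (from the two edges through D).
So -8·m + 114 = 2·85 = 170 ⇒ m = -7.

-7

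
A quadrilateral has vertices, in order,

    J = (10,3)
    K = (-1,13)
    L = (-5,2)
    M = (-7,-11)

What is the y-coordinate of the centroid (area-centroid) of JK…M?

290/177

Apply the shoelace formula. First the cross-terms c_i = x_i·y_{i+1} − x_{i+1}·y_i:
  133, 63, 69, 89  ⇒  2A = 354, A = 177.
Then Σ (y_i + y_{i+1})·c_i = 1740, so ȳ = 1740 / (6·177) = 290/177.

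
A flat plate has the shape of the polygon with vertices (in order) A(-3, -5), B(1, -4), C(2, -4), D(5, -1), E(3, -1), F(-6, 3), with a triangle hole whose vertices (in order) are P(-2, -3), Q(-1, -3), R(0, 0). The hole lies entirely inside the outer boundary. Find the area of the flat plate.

38

Outer boundary:
A→B: (-3)(-4) − (1)(-5) = 17
B→C: (1)(-4) − (2)(-4) = 4
C→D: (2)(-1) − (5)(-4) = 18
D→E: (5)(-1) − (3)(-1) = -2
E→F: (3)(3) − (-6)(-1) = 3
F→A: (-6)(-5) − (-3)(3) = 39
Σ = 79
Area = |Σ|/2 = 39.5.
Hole:
Cross-terms: 3, 0, 0  ⇒  Σ = 3
Area = |Σ|/2 = 1.5.
Net area = 39.5 − 1.5 = 38.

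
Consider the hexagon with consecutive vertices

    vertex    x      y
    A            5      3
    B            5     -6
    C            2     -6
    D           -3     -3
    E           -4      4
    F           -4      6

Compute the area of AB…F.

Σ = (-45) + (-18) + (-24) + (-24) + (-8) + (-42) = -161
Area = |Σ|/2 = 80.5.

80.5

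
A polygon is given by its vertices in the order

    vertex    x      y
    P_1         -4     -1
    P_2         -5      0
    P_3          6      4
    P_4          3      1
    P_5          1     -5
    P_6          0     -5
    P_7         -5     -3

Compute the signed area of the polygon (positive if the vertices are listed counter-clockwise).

Apply the shoelace formula: 2A = Σ (x_i·y_{i+1} − x_{i+1}·y_i), indices taken mod 7.
P_1→P_2: (-4)(0) − (-5)(-1) = -5
P_2→P_3: (-5)(4) − (6)(0) = -20
P_3→P_4: (6)(1) − (3)(4) = -6
P_4→P_5: (3)(-5) − (1)(1) = -16
P_5→P_6: (1)(-5) − (0)(-5) = -5
P_6→P_7: (0)(-3) − (-5)(-5) = -25
P_7→P_1: (-5)(-1) − (-4)(-3) = -7
Σ = -84
Signed area = Σ/2 = -42 (negative ⇒ clockwise traversal).

-42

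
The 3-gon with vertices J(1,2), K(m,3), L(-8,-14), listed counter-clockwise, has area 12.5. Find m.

The doubled signed area Σ (x_i y_{i+1} − x_{i+1} y_i) is linear in m.
With m=0 it equals 25; the coefficient of m is -16 (from the two edges through K).
So -16·m + 25 = 2·12.5 = 25 ⇒ m = 0.

0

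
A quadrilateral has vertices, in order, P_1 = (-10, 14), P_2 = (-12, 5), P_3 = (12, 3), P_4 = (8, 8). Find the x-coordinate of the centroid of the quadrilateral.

Apply Gauss's area formula. First the cross-terms c_i = x_i·y_{i+1} − x_{i+1}·y_i:
  118, -96, 72, 192  ⇒  2A = 286, A = 143.
Then Σ (x_i + x_{i+1})·c_i = -1540, so x̄ = -1540 / (6·143) = -70/39.

-70/39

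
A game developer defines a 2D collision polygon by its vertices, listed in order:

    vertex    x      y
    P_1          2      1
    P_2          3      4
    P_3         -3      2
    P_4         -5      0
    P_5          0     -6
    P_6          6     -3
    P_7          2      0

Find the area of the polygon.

53.5

Σ = (5) + (18) + (10) + (30) + (36) + (6) + (2) = 107
Area = |Σ|/2 = 53.5.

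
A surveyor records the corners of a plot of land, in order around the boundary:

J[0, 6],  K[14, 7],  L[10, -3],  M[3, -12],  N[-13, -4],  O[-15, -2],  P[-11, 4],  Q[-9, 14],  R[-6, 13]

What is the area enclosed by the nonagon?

389

Σ = (-84) + (-112) + (-111) + (-168) + (-34) + (-82) + (-118) + (-33) + (-36) = -778
Area = |Σ|/2 = 389.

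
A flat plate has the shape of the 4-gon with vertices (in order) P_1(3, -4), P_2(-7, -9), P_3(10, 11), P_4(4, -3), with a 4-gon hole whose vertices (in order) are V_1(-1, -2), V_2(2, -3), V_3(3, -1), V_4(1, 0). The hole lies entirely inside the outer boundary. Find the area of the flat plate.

55

Outer boundary:
Apply the surveyor's formula: 2A = Σ (x_i·y_{i+1} − x_{i+1}·y_i), indices taken mod 4.
Σ = (-55) + (13) + (-74) + (-7) = -123
Area = |Σ|/2 = 61.5.
Hole:
Apply the shoelace formula: 2A = Σ (x_i·y_{i+1} − x_{i+1}·y_i), indices taken mod 4.
Σ = (7) + (7) + (1) + (-2) = 13
Area = |Σ|/2 = 6.5.
Net area = 61.5 − 6.5 = 55.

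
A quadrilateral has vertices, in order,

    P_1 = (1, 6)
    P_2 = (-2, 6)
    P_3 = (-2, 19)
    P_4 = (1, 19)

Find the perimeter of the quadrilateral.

32

|P_1P_2| = √((-3)² + (0)²) = √9 = 3
|P_2P_3| = √((0)² + (13)²) = √169 = 13
|P_3P_4| = √((3)² + (0)²) = √9 = 3
|P_4P_1| = √((0)² + (-13)²) = √169 = 13
Perimeter = 3 + 13 + 3 + 13 = 32.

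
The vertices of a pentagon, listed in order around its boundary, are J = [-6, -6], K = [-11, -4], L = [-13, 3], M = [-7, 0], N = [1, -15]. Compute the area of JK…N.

48.5

Apply the surveyor's formula: 2A = Σ (x_i·y_{i+1} − x_{i+1}·y_i), indices taken mod 5.
Σ = (-42) + (-85) + (21) + (105) + (-96) = -97
Area = |Σ|/2 = 48.5.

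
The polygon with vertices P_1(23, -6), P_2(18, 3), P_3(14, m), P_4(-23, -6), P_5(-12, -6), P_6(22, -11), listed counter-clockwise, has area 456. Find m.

10

Write out the shoelace sum; only the two edges meeting at P_3 involve m:
2·Area = [(18·m − 14·3) + (14·(-6) − (-23)·m)] + 628
       = 41·m + 502 = 912
⇒ m = 10.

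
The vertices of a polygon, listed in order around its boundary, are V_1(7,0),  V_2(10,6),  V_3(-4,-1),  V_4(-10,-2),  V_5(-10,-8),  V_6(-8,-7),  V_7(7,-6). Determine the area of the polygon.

Apply the shoelace (surveyor's) formula: 2A = Σ (x_i·y_{i+1} − x_{i+1}·y_i), indices taken mod 7.
Σ = (42) + (14) + (-2) + (60) + (6) + (97) + (42) = 259
Area = |Σ|/2 = 129.5.

129.5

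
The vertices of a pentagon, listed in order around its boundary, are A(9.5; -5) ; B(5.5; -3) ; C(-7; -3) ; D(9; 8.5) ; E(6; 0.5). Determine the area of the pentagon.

Σ = (-1) + (-37.5) + (-32.5) + (-46.5) + (-34.75) = -152.25
Area = |Σ|/2 = 76.125.

76.125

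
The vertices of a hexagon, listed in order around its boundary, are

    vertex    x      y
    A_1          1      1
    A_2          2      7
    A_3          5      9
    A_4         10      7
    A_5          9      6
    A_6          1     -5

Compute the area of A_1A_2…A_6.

Apply the surveyor's formula: 2A = Σ (x_i·y_{i+1} − x_{i+1}·y_i), indices taken mod 6.
A_1→A_2: (1)(7) − (2)(1) = 5
A_2→A_3: (2)(9) − (5)(7) = -17
A_3→A_4: (5)(7) − (10)(9) = -55
A_4→A_5: (10)(6) − (9)(7) = -3
A_5→A_6: (9)(-5) − (1)(6) = -51
A_6→A_1: (1)(1) − (1)(-5) = 6
Σ = -115
Area = |Σ|/2 = 57.5.

57.5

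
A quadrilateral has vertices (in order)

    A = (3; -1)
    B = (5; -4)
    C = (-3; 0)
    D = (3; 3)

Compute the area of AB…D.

20

Apply the surveyor's formula: 2A = Σ (x_i·y_{i+1} − x_{i+1}·y_i), indices taken mod 4.
Σ = (-7) + (-12) + (-9) + (-12) = -40
Area = |Σ|/2 = 20.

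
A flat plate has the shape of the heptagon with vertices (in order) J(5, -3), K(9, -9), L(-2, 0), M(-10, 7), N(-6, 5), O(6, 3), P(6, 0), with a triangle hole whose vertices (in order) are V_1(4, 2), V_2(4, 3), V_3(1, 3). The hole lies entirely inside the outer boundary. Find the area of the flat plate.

Outer boundary:
Apply the surveyor's formula: 2A = Σ (x_i·y_{i+1} − x_{i+1}·y_i), indices taken mod 7.
Cross-terms: -18, -18, -14, -8, -48, -18, -18  ⇒  Σ = -142
Area = |Σ|/2 = 71.
Hole:
Apply the surveyor's formula: 2A = Σ (x_i·y_{i+1} − x_{i+1}·y_i), indices taken mod 3.
Cross-terms: 4, 9, -10  ⇒  Σ = 3
Area = |Σ|/2 = 1.5.
Net area = 71 − 1.5 = 69.5.

69.5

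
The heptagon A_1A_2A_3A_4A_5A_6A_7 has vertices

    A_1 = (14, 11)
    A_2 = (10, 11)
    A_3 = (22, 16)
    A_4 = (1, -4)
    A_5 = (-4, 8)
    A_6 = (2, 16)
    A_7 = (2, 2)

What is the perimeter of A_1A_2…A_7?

98

|A_1A_2| = √((-4)² + (0)²) = √16 = 4
|A_2A_3| = √((12)² + (5)²) = √169 = 13
|A_3A_4| = √((-21)² + (-20)²) = √841 = 29
|A_4A_5| = √((-5)² + (12)²) = √169 = 13
|A_5A_6| = √((6)² + (8)²) = √100 = 10
|A_6A_7| = √((0)² + (-14)²) = √196 = 14
|A_7A_1| = √((12)² + (9)²) = √225 = 15
Perimeter = 4 + 13 + 29 + 13 + 10 + 14 + 15 = 98.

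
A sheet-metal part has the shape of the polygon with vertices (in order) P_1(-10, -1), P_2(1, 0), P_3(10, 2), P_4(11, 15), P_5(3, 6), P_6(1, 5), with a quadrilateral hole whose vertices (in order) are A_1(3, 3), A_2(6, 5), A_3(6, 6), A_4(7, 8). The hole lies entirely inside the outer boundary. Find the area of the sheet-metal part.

102

Outer boundary:
Apply the surveyor's formula: 2A = Σ (x_i·y_{i+1} − x_{i+1}·y_i), indices taken mod 6.
Σ = (1) + (2) + (128) + (21) + (9) + (49) = 210
Area = |Σ|/2 = 105.
Hole:
Apply the shoelace (surveyor's) formula: 2A = Σ (x_i·y_{i+1} − x_{i+1}·y_i), indices taken mod 4.
Cross-terms: -3, 6, 6, -3  ⇒  Σ = 6
Area = |Σ|/2 = 3.
Net area = 105 − 3 = 102.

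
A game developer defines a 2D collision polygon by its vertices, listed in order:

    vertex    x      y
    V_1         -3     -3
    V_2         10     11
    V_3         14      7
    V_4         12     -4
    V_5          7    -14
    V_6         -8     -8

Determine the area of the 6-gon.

V_1→V_2: (-3)(11) − (10)(-3) = -3
V_2→V_3: (10)(7) − (14)(11) = -84
V_3→V_4: (14)(-4) − (12)(7) = -140
V_4→V_5: (12)(-14) − (7)(-4) = -140
V_5→V_6: (7)(-8) − (-8)(-14) = -168
V_6→V_1: (-8)(-3) − (-3)(-8) = 0
Σ = -535
Area = |Σ|/2 = 267.5.

267.5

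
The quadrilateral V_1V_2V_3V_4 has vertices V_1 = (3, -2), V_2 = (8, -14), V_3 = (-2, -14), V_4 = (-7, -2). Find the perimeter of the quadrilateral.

|V_1V_2| = √((5)² + (-12)²) = √169 = 13
|V_2V_3| = √((-10)² + (0)²) = √100 = 10
|V_3V_4| = √((-5)² + (12)²) = √169 = 13
|V_4V_1| = √((10)² + (0)²) = √100 = 10
Perimeter = 13 + 10 + 13 + 10 = 46.

46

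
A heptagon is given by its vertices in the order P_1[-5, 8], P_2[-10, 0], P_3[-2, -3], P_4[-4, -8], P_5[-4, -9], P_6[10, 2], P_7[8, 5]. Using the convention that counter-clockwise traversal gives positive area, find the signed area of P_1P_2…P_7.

Σ = (80) + (30) + (4) + (4) + (82) + (34) + (89) = 323
Signed area = Σ/2 = 161.5 (positive ⇒ counter-clockwise traversal).

161.5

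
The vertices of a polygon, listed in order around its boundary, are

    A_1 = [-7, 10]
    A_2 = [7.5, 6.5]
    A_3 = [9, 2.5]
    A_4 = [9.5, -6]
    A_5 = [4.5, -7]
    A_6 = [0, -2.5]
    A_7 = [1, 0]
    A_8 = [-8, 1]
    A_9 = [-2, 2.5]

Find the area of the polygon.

152.875

Apply the shoelace formula: 2A = Σ (x_i·y_{i+1} − x_{i+1}·y_i), indices taken mod 9.
Cross-terms: -120.5, -39.75, -77.75, -39.5, -11.25, 2.5, 1, -18, -2.5  ⇒  Σ = -305.75
Area = |Σ|/2 = 152.875.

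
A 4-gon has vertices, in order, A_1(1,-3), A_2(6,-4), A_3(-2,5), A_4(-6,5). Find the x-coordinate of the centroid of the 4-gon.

-13/69

Apply the shoelace formula. First the cross-terms c_i = x_i·y_{i+1} − x_{i+1}·y_i:
  14, 22, 20, 13  ⇒  2A = 69, A = 34.5.
Then Σ (x_i + x_{i+1})·c_i = -39, so x̄ = -39 / (6·34.5) = -13/69.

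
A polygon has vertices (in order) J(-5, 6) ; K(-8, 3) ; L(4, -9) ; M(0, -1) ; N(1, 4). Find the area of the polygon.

Σ = (33) + (60) + (-4) + (1) + (26) = 116
Area = |Σ|/2 = 58.

58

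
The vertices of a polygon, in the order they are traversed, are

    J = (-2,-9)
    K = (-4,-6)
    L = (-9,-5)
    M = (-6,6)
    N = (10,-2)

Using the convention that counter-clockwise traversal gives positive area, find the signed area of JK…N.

Σ = (-24) + (-34) + (-84) + (-48) + (-94) = -284
Signed area = Σ/2 = -142 (negative ⇒ clockwise traversal).

-142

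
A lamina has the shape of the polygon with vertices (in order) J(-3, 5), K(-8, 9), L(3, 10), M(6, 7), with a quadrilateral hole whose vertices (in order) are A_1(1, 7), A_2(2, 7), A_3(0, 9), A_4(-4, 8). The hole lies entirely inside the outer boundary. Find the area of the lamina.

Outer boundary:
Apply Gauss's area formula: 2A = Σ (x_i·y_{i+1} − x_{i+1}·y_i), indices taken mod 4.
Σ = (13) + (-107) + (-39) + (51) = -82
Area = |Σ|/2 = 41.
Hole:
Σ = (-7) + (18) + (36) + (-36) = 11
Area = |Σ|/2 = 5.5.
Net area = 41 − 5.5 = 35.5.

35.5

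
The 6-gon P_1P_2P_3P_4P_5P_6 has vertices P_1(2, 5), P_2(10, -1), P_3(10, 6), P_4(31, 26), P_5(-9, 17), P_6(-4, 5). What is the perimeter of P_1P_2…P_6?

|P_1P_2| = √((8)² + (-6)²) = √100 = 10
|P_2P_3| = √((0)² + (7)²) = √49 = 7
|P_3P_4| = √((21)² + (20)²) = √841 = 29
|P_4P_5| = √((-40)² + (-9)²) = √1681 = 41
|P_5P_6| = √((5)² + (-12)²) = √169 = 13
|P_6P_1| = √((6)² + (0)²) = √36 = 6
Perimeter = 10 + 7 + 29 + 41 + 13 + 6 = 106.

106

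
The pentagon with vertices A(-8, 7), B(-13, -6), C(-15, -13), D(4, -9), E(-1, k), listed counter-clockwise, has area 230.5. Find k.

6

Write out the shoelace sum; only the two edges meeting at E involve k:
2·Area = [(4·k − (-1)·(-9)) + ((-1)·7 − (-8)·k)] + 405
       = 12·k + 389 = 461
⇒ k = 6.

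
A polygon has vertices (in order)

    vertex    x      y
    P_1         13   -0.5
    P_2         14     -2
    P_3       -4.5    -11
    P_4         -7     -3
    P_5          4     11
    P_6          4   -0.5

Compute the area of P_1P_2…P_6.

Apply Gauss's area formula: 2A = Σ (x_i·y_{i+1} − x_{i+1}·y_i), indices taken mod 6.
Σ = (-19) + (-163) + (-63.5) + (-65) + (-46) + (4.5) = -352
Area = |Σ|/2 = 176.

176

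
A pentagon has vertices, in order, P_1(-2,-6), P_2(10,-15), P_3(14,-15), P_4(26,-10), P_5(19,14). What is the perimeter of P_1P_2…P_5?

86

|P_1P_2| = √((12)² + (-9)²) = √225 = 15
|P_2P_3| = √((4)² + (0)²) = √16 = 4
|P_3P_4| = √((12)² + (5)²) = √169 = 13
|P_4P_5| = √((-7)² + (24)²) = √625 = 25
|P_5P_1| = √((-21)² + (-20)²) = √841 = 29
Perimeter = 15 + 4 + 13 + 25 + 29 = 86.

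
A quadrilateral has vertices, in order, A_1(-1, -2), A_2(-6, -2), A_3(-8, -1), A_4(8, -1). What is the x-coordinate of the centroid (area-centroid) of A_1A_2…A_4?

Apply the surveyor's formula. First the cross-terms c_i = x_i·y_{i+1} − x_{i+1}·y_i:
  -10, -10, 16, -17  ⇒  2A = -21, A = -10.5.
Then Σ (x_i + x_{i+1})·c_i = 91, so x̄ = 91 / (6·(-10.5)) = -13/9.

-13/9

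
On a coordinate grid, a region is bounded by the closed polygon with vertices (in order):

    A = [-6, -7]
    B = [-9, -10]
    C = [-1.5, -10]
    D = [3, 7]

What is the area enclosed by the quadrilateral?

56.25

Cross-terms: -3, 75, 19.5, 21  ⇒  Σ = 112.5
Area = |Σ|/2 = 56.25.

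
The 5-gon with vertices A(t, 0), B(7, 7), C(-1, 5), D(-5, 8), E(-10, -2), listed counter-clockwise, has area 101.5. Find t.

6

The doubled signed area Σ (x_i y_{i+1} − x_{i+1} y_i) is linear in t.
With t=0 it equals 149; the coefficient of t is 9 (from the two edges through A).
So 9·t + 149 = 2·101.5 = 203 ⇒ t = 6.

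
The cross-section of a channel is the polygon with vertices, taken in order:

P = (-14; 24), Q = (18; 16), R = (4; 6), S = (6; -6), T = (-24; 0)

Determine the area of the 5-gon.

Cross-terms: -656, 44, -60, -144, -576  ⇒  Σ = -1392
Area = |Σ|/2 = 696.

696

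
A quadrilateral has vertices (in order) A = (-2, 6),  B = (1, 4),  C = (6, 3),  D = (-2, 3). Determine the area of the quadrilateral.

8.5

Σ = (-14) + (-21) + (24) + (-6) = -17
Area = |Σ|/2 = 8.5.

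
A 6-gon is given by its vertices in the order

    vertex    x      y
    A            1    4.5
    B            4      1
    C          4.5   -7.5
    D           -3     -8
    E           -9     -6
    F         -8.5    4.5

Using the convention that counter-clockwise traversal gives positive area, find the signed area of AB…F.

-149.125

Apply Gauss's area formula: 2A = Σ (x_i·y_{i+1} − x_{i+1}·y_i), indices taken mod 6.
Σ = (-17) + (-34.5) + (-58.5) + (-54) + (-91.5) + (-42.75) = -298.25
Signed area = Σ/2 = -149.125 (negative ⇒ clockwise traversal).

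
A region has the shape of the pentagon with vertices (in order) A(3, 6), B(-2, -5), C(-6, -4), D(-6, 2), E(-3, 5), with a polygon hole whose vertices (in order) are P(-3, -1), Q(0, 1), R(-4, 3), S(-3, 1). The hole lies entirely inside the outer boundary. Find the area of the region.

Outer boundary:
Apply the shoelace formula: 2A = Σ (x_i·y_{i+1} − x_{i+1}·y_i), indices taken mod 5.
A→B: (3)(-5) − (-2)(6) = -3
B→C: (-2)(-4) − (-6)(-5) = -22
C→D: (-6)(2) − (-6)(-4) = -36
D→E: (-6)(5) − (-3)(2) = -24
E→A: (-3)(6) − (3)(5) = -33
Σ = -118
Area = |Σ|/2 = 59.
Hole:
Σ = (-3) + (4) + (5) + (6) = 12
Area = |Σ|/2 = 6.
Net area = 59 − 6 = 53.

53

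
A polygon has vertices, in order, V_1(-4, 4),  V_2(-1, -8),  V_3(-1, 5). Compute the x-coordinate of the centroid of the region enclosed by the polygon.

Apply the shoelace formula. First the cross-terms c_i = x_i·y_{i+1} − x_{i+1}·y_i:
  36, -13, 16  ⇒  2A = 39, A = 19.5.
Then Σ (x_i + x_{i+1})·c_i = -234, so x̄ = -234 / (6·19.5) = -2.

-2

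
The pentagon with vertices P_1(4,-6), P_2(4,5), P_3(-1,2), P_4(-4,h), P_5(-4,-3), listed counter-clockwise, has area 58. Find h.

1

The doubled signed area Σ (x_i y_{i+1} − x_{i+1} y_i) is linear in h.
With h=0 it equals 113; the coefficient of h is 3 (from the two edges through P_4).
So 3·h + 113 = 2·58 = 116 ⇒ h = 1.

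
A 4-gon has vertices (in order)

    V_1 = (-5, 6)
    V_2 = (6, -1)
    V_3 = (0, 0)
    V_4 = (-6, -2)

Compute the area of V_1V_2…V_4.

38.5

Apply Gauss's area formula: 2A = Σ (x_i·y_{i+1} − x_{i+1}·y_i), indices taken mod 4.
Σ = (-31) + (0) + (0) + (-46) = -77
Area = |Σ|/2 = 38.5.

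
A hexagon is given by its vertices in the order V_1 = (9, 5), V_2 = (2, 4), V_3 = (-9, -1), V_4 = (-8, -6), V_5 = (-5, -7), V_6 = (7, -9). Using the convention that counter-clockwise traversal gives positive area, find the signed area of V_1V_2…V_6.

171

Apply the shoelace (surveyor's) formula: 2A = Σ (x_i·y_{i+1} − x_{i+1}·y_i), indices taken mod 6.
Σ = (26) + (34) + (46) + (26) + (94) + (116) = 342
Signed area = Σ/2 = 171 (positive ⇒ counter-clockwise traversal).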